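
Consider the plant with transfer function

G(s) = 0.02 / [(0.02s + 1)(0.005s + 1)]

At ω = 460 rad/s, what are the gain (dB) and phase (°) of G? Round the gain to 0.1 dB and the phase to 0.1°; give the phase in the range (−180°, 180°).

-61.3 dB, -150.3°

At ω = 460 rad/s:
pole (1 + j460·0.02) = 1 + j9.2 → |·| ≈ 9.2542, ∠ ≈ 83.80°
pole (1 + j460·0.005) = 1 + j2.3 → |·| ≈ 2.508, ∠ ≈ 66.50°
|G| = 0.02 · 1 / (9.2542 · 2.508) ≈ 0.00086171
Gain = 20 log₁₀(0.00086171) ≈ -61.29 dB
∠G = (0°) − (83.80° + 66.50°) = -150.30°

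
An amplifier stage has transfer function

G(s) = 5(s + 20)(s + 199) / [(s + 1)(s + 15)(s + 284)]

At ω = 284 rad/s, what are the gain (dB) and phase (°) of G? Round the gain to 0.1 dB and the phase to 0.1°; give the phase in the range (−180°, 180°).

-36.4 dB, -80.8°

At s = jω = j284:
zero (s+20): 20 + j284 → |·| = √(20²+284²) = √81056 ≈ 284.7, ∠ = arctan(284/20) ≈ 85.97°
zero (s+199): 199 + j284 → |·| = √(199²+284²) = √120257 ≈ 346.78, ∠ = arctan(284/199) ≈ 54.98°
pole (s+1): 1 + j284 → |·| = √(1²+284²) = √80657 ≈ 284, ∠ = arctan(284/1) ≈ 89.80°
pole (s+15): 15 + j284 → |·| = √(15²+284²) = √80881 ≈ 284.4, ∠ = arctan(284/15) ≈ 86.98°
pole (s+284): 284 + j284 → |·| = √(284²+284²) = √161312 ≈ 401.64, ∠ = arctan(284/284) ≈ 45.00°
|G| = 5 · 98728 / 3.244e+07 ≈ 0.015217
Gain = 20 log₁₀(0.015217) ≈ -36.35 dB
∠G = 140.95° − 221.78° = -80.83°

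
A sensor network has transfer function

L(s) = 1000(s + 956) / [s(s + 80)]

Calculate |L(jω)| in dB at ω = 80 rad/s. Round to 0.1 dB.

40.5 dB

At s = jω = j80:
zero (s+956): 956 + j80 → |·| = √(956²+80²) = √920336 ≈ 959.34, ∠ = arctan(80/956) ≈ 4.78°
pole (s+80): 80 + j80 → |·| = √(80²+80²) = √12800 ≈ 113.14, ∠ = arctan(80/80) ≈ 45.00°
pole at origin: |s| = 80, ∠ = 90.00° (in denominator)
|L| = 1000 · 959.34 / 9051.2 ≈ 105.99
Gain = 20 log₁₀(105.99) ≈ 40.51 dB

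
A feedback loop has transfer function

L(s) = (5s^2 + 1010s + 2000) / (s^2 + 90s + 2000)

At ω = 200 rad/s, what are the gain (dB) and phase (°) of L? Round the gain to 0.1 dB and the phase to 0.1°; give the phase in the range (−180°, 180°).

Substitute s = j200:
Numerator: 5(j200)^2 + 1010(j200) + 2000 = -198000 + j202000
Denominator: (j200)^2 + 90(j200) + 2000 = -38000 + j18000
|N| = √(198000² + 202000²) ≈ 2.8286e+05, ∠N ≈ 134.43°
|D| = √(38000² + 18000²) ≈ 42048, ∠D ≈ 154.65°
|L| = 2.8286e+05 / 42048 ≈ 6.7271
Gain = 20 log₁₀(6.7271) ≈ 16.56 dB
∠L = 134.43° − 154.65° = -20.22°

16.6 dB, -20.2°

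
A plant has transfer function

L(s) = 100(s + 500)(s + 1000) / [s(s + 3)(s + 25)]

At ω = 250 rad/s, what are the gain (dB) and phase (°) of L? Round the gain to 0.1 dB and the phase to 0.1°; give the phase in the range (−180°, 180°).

At s = jω = j250:
zero (s+500): 500 + j250 → |·| = √(500²+250²) = √312500 ≈ 559.02, ∠ = arctan(250/500) ≈ 26.57°
zero (s+1000): 1000 + j250 → |·| = √(1000²+250²) = √1062500 ≈ 1030.8, ∠ = arctan(250/1000) ≈ 14.04°
pole (s+3): 3 + j250 → |·| = √(3²+250²) = √62509 ≈ 250.02, ∠ = arctan(250/3) ≈ 89.31°
pole (s+25): 25 + j250 → |·| = √(25²+250²) = √63125 ≈ 251.25, ∠ = arctan(250/25) ≈ 84.29°
pole at origin: |s| = 250, ∠ = 90.00° (in denominator)
|L| = 100 · 5.7624e+05 / 1.5704e+07 ≈ 3.6694
Gain = 20 log₁₀(3.6694) ≈ 11.29 dB
∠L = 40.61° − 263.60° = -222.99° ≡ 137.01° (principal value)

11.3 dB, 137.0°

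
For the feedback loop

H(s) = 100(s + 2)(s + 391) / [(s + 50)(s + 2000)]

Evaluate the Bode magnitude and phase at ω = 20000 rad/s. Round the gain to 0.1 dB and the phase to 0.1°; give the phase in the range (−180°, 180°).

At s = jω = j20000:
zero (s+2): 2 + j20000 → |·| = √(2²+20000²) = √400000004 ≈ 20000, ∠ = arctan(20000/2) ≈ 89.99°
zero (s+391): 391 + j20000 → |·| = √(391²+20000²) = √400152881 ≈ 20004, ∠ = arctan(20000/391) ≈ 88.88°
pole (s+50): 50 + j20000 → |·| = √(50²+20000²) = √400002500 ≈ 20000, ∠ = arctan(20000/50) ≈ 89.86°
pole (s+2000): 2000 + j20000 → |·| = √(2000²+20000²) = √404000000 ≈ 20100, ∠ = arctan(20000/2000) ≈ 84.29°
|H| = 100 · 4.0008e+08 / 4.02e+08 ≈ 99.522
Gain = 20 log₁₀(99.522) ≈ 39.96 dB
∠H = 178.87° − 174.15° = 4.72°

40.0 dB, 4.7°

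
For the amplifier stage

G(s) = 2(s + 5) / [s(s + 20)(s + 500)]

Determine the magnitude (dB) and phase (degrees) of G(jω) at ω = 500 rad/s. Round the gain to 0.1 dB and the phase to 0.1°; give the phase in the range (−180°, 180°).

-105.0 dB, -133.3°

At s = jω = j500:
zero (s+5): 5 + j500 → |·| = √(5²+500²) = √250025 ≈ 500.02, ∠ = arctan(500/5) ≈ 89.43°
pole (s+20): 20 + j500 → |·| = √(20²+500²) = √250400 ≈ 500.4, ∠ = arctan(500/20) ≈ 87.71°
pole (s+500): 500 + j500 → |·| = √(500²+500²) = √500000 ≈ 707.11, ∠ = arctan(500/500) ≈ 45.00°
pole at origin: |s| = 500, ∠ = 90.00° (in denominator)
|G| = 2 · 500.02 / 1.7692e+08 ≈ 5.6525e-06
Gain = 20 log₁₀(5.6525e-06) ≈ -104.96 dB
∠G = 89.43° − 222.71° = -133.28°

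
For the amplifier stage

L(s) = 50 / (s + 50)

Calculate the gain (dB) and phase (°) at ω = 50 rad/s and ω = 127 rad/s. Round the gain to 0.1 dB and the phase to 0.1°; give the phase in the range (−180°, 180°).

Substitute s = j50:
Numerator: 50 = 50 + j0
Denominator: (j50) + 50 = 50 + j50
|N| = √(50² + 0²) ≈ 50, ∠N ≈ 0.00°
|D| = √(50² + 50²) ≈ 70.711, ∠D ≈ 45.00°
|L| = 50 / 70.711 ≈ 0.7071
Gain = 20 log₁₀(0.7071) ≈ -3.01 dB
∠L = 0.00° − 45.00° = -45.00°

Substitute s = j127:
Numerator: 50 = 50 + j0
Denominator: (j127) + 50 = 50 + j127
|N| = √(50² + 0²) ≈ 50, ∠N ≈ 0.00°
|D| = √(50² + 127²) ≈ 136.49, ∠D ≈ 68.51°
|L| = 50 / 136.49 ≈ 0.36633
Gain = 20 log₁₀(0.36633) ≈ -8.72 dB
∠L = 0.00° − 68.51° = -68.51°

ω = 50: -3.0 dB, -45.0°; ω = 127: -8.7 dB, -68.5°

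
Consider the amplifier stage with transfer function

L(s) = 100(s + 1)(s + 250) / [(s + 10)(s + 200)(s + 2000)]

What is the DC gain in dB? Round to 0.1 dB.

-44.1 dB

L(0) = 100·1·250 / (10·200·2000) = 0.00625
20 log₁₀(0.00625) ≈ -44.08 dB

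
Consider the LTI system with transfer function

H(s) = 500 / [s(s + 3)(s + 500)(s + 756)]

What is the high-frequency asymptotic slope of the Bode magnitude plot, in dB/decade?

-80 dB/decade

Each pole contributes −20 dB/decade at high frequency; each zero contributes +20 dB/decade.
Net: 0 zero(s) − 4 pole(s) → -80 dB/decade.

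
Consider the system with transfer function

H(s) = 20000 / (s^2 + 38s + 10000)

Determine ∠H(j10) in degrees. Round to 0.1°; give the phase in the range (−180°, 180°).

At s = jω = j10:
quadratic: (j10)² + 38·j10 + 10000 = 9900 + j380 → |·| ≈ 9907.3, ∠ ≈ 2.20°
∠H = 0.00° − 2.20° = -2.20°

-2.2°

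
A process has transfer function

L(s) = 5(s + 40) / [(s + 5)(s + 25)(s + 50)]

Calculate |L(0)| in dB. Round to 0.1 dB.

-29.9 dB

L(0) = 5·40 / (5·25·50) = 0.032
20 log₁₀(0.032) ≈ -29.90 dB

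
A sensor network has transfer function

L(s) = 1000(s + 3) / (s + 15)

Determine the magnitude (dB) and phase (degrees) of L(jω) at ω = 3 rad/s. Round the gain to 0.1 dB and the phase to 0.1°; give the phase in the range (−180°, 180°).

48.9 dB, 33.7°

At s = jω = j3:
zero (s+3): 3 + j3 → |·| = √(3²+3²) = √18 ≈ 4.2426, ∠ = arctan(3/3) ≈ 45.00°
pole (s+15): 15 + j3 → |·| = √(15²+3²) = √234 ≈ 15.297, ∠ = arctan(3/15) ≈ 11.31°
|L| = 1000 · 4.2426 / 15.297 ≈ 277.35
Gain = 20 log₁₀(277.35) ≈ 48.86 dB
∠L = 45.00° − 11.31° = 33.69°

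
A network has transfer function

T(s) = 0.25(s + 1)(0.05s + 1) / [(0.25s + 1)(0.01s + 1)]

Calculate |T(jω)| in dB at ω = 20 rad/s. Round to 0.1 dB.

At ω = 20 rad/s:
zero (1 + j20·1) = 1 + j20 → |·| ≈ 20.025, ∠ ≈ 87.14°
zero (1 + j20·0.05) = 1 + j1 → |·| ≈ 1.4142, ∠ ≈ 45.00°
pole (1 + j20·0.25) = 1 + j5 → |·| ≈ 5.099, ∠ ≈ 78.69°
pole (1 + j20·0.01) = 1 + j0.2 → |·| ≈ 1.0198, ∠ ≈ 11.31°
|T| = 0.25 · 20.025 · 1.4142 / (5.099 · 1.0198) ≈ 1.3615
Gain = 20 log₁₀(1.3615) ≈ 2.68 dB

2.7 dB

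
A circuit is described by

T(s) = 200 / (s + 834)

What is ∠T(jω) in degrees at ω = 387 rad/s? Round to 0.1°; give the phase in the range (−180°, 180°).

-24.9°

At s = jω = j387:
pole (s+834): 834 + j387 → |·| = √(834²+387²) = √845325 ≈ 919.42, ∠ = arctan(387/834) ≈ 24.89°
∠T = 0.00° − 24.89° = -24.89°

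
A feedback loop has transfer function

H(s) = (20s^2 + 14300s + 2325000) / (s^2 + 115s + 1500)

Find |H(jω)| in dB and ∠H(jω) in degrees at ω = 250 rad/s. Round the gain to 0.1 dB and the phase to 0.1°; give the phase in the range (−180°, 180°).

34.9 dB, -81.5°

Substitute s = j250:
Numerator: 20(j250)^2 + 14300(j250) + 2325000 = 1075000 + j3575000
Denominator: (j250)^2 + 115(j250) + 1500 = -61000 + j28750
|N| = √(1075000² + 3575000²) ≈ 3.7331e+06, ∠N ≈ 73.26°
|D| = √(61000² + 28750²) ≈ 67436, ∠D ≈ 154.76°
|H| = 3.7331e+06 / 67436 ≈ 55.358
Gain = 20 log₁₀(55.358) ≈ 34.86 dB
∠H = 73.26° − 154.76° = -81.50°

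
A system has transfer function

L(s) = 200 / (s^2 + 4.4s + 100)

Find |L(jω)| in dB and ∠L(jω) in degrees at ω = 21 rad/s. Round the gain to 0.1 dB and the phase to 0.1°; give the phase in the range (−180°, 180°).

-4.9 dB, -164.8°

At s = jω = j21:
quadratic: (j21)² + 4.4·j21 + 100 = -341 + j92.4 → |·| ≈ 353.3, ∠ ≈ 164.84°
|L| = 200 / 353.3 ≈ 0.56609
Gain = 20 log₁₀(0.56609) ≈ -4.94 dB
∠L = 0.00° − 164.84° = -164.84°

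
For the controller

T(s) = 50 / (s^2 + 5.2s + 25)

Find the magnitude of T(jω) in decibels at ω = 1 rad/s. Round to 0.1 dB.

6.2 dB

At s = jω = j1:
quadratic: (j1)² + 5.2·j1 + 25 = 24 + j5.2 → |·| ≈ 24.557, ∠ ≈ 12.23°
|T| = 50 / 24.557 ≈ 2.0361
Gain = 20 log₁₀(2.0361) ≈ 6.18 dB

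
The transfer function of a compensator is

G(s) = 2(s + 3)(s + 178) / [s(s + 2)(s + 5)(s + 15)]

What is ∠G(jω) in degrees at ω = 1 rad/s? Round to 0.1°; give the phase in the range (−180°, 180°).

-112.9°

At s = jω = j1:
zero (s+3): 3 + j1 → |·| = √(3²+1²) = √10 ≈ 3.1623, ∠ = arctan(1/3) ≈ 18.43°
zero (s+178): 178 + j1 → |·| = √(178²+1²) = √31685 ≈ 178, ∠ = arctan(1/178) ≈ 0.32°
pole (s+2): 2 + j1 → |·| = √(2²+1²) = √5 ≈ 2.2361, ∠ = arctan(1/2) ≈ 26.57°
pole (s+5): 5 + j1 → |·| = √(5²+1²) = √26 ≈ 5.099, ∠ = arctan(1/5) ≈ 11.31°
pole (s+15): 15 + j1 → |·| = √(15²+1²) = √226 ≈ 15.033, ∠ = arctan(1/15) ≈ 3.81°
pole at origin: |s| = 1, ∠ = 90.00° (in denominator)
∠G = 18.75° − 131.69° = -112.94°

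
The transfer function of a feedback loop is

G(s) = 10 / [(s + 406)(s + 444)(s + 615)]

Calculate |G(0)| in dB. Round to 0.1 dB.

G(0) = 10 / (406·444·615) ≈ 9.0202e-08
20 log₁₀(9.0202e-08) ≈ -140.90 dB

-140.9 dB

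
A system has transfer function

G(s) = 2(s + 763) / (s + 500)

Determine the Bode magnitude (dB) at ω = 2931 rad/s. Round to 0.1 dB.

At s = jω = j2931:
zero (s+763): 763 + j2931 → |·| = √(763²+2931²) = √9172930 ≈ 3028.7, ∠ = arctan(2931/763) ≈ 75.41°
pole (s+500): 500 + j2931 → |·| = √(500²+2931²) = √8840761 ≈ 2973.3, ∠ = arctan(2931/500) ≈ 80.32°
|G| = 2 · 3028.7 / 2973.3 ≈ 2.0373
Gain = 20 log₁₀(2.0373) ≈ 6.18 dB

6.2 dB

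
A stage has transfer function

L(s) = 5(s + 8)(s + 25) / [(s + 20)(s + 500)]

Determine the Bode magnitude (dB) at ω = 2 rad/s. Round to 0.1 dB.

-19.8 dB

At s = jω = j2:
zero (s+8): 8 + j2 → |·| = √(8²+2²) = √68 ≈ 8.2462, ∠ = arctan(2/8) ≈ 14.04°
zero (s+25): 25 + j2 → |·| = √(25²+2²) = √629 ≈ 25.08, ∠ = arctan(2/25) ≈ 4.57°
pole (s+20): 20 + j2 → |·| = √(20²+2²) = √404 ≈ 20.1, ∠ = arctan(2/20) ≈ 5.71°
pole (s+500): 500 + j2 → |·| = √(500²+2²) = √250004 ≈ 500, ∠ = arctan(2/500) ≈ 0.23°
|L| = 5 · 206.81 / 10050 ≈ 0.10289
Gain = 20 log₁₀(0.10289) ≈ -19.75 dB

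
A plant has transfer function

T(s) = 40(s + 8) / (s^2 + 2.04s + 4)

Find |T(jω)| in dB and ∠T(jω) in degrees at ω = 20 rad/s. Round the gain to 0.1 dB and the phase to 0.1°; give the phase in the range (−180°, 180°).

At s = jω = j20:
zero (s+8): 8 + j20 → |·| = √(8²+20²) = √464 ≈ 21.541, ∠ = arctan(20/8) ≈ 68.20°
quadratic: (j20)² + 2.04·j20 + 4 = -396 + j40.8 → |·| ≈ 398.1, ∠ ≈ 174.12°
|T| = 40 · 21.541 / 398.1 ≈ 2.1644
Gain = 20 log₁₀(2.1644) ≈ 6.71 dB
∠T = 68.20° − 174.12° = -105.92°

6.7 dB, -105.9°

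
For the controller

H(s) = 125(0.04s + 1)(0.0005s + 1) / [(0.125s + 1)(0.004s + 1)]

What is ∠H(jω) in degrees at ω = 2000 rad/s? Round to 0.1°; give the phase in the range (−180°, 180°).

-38.4°

At ω = 2000 rad/s:
zero (1 + j2000·0.04) = 1 + j80 → |·| ≈ 80.006, ∠ ≈ 89.28°
zero (1 + j2000·0.0005) = 1 + j1 → |·| ≈ 1.4142, ∠ ≈ 45.00°
pole (1 + j2000·0.125) = 1 + j250 → |·| ≈ 250, ∠ ≈ 89.77°
pole (1 + j2000·0.004) = 1 + j8 → |·| ≈ 8.0623, ∠ ≈ 82.87°
∠H = (89.28° + 45.00°) − (89.77° + 82.87°) = -38.36°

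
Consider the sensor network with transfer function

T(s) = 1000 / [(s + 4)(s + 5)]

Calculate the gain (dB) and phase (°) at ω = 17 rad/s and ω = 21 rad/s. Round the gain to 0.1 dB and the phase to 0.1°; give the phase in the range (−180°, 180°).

ω = 17: 10.2 dB, -150.4°; ω = 21: 6.7 dB, -155.8°

At s = jω = j17:
pole (s+4): 4 + j17 → |·| = √(4²+17²) = √305 ≈ 17.464, ∠ = arctan(17/4) ≈ 76.76°
pole (s+5): 5 + j17 → |·| = √(5²+17²) = √314 ≈ 17.72, ∠ = arctan(17/5) ≈ 73.61°
|T| = 1000 / 309.46 ≈ 3.2314
Gain = 20 log₁₀(3.2314) ≈ 10.19 dB
∠T = 0.00° − 150.37° = -150.37°

At s = jω = j21:
pole (s+4): 4 + j21 → |·| = √(4²+21²) = √457 ≈ 21.378, ∠ = arctan(21/4) ≈ 79.22°
pole (s+5): 5 + j21 → |·| = √(5²+21²) = √466 ≈ 21.587, ∠ = arctan(21/5) ≈ 76.61°
|T| = 1000 / 461.49 ≈ 2.1669
Gain = 20 log₁₀(2.1669) ≈ 6.72 dB
∠T = 0.00° − 155.83° = -155.83°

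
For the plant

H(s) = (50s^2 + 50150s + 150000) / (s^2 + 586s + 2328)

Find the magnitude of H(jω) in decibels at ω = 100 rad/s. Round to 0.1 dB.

38.6 dB

Substitute s = j100:
Numerator: 50(j100)^2 + 50150(j100) + 150000 = -350000 + j5015000
Denominator: (j100)^2 + 586(j100) + 2328 = -7672 + j58600
|N| = √(350000² + 5015000²) ≈ 5.0272e+06, ∠N ≈ 93.99°
|D| = √(7672² + 58600²) ≈ 59100, ∠D ≈ 97.46°
|H| = 5.0272e+06 / 59100 ≈ 85.063
Gain = 20 log₁₀(85.063) ≈ 38.59 dB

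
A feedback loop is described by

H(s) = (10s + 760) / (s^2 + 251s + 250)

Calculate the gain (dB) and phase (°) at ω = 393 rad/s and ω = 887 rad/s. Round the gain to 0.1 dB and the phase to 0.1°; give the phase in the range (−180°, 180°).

Substitute s = j393:
Numerator: 10(j393) + 760 = 760 + j3930
Denominator: (j393)^2 + 251(j393) + 250 = -154199 + j98643
|N| = √(760² + 3930²) ≈ 4002.8, ∠N ≈ 79.06°
|D| = √(154199² + 98643²) ≈ 1.8305e+05, ∠D ≈ 147.39°
|H| = 4002.8 / 1.8305e+05 ≈ 0.021867
Gain = 20 log₁₀(0.021867) ≈ -33.20 dB
∠H = 79.06° − 147.39° = -68.33°

Substitute s = j887:
Numerator: 10(j887) + 760 = 760 + j8870
Denominator: (j887)^2 + 251(j887) + 250 = -786519 + j222637
|N| = √(760² + 8870²) ≈ 8902.5, ∠N ≈ 85.10°
|D| = √(786519² + 222637²) ≈ 8.1742e+05, ∠D ≈ 164.19°
|H| = 8902.5 / 8.1742e+05 ≈ 0.010891
Gain = 20 log₁₀(0.010891) ≈ -39.26 dB
∠H = 85.10° − 164.19° = -79.09°

ω = 393: -33.2 dB, -68.3°; ω = 887: -39.3 dB, -79.1°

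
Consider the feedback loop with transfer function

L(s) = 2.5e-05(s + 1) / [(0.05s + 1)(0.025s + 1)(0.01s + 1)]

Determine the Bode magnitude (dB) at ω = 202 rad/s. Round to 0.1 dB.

At ω = 202 rad/s:
zero (1 + j202·1) = 1 + j202 → |·| ≈ 202, ∠ ≈ 89.72°
pole (1 + j202·0.05) = 1 + j10.1 → |·| ≈ 10.149, ∠ ≈ 84.35°
pole (1 + j202·0.025) = 1 + j5.05 → |·| ≈ 5.1481, ∠ ≈ 78.80°
pole (1 + j202·0.01) = 1 + j2.02 → |·| ≈ 2.254, ∠ ≈ 63.66°
|L| = 2.5e-05 · 202 / (10.149 · 5.1481 · 2.254) ≈ 4.2881e-05
Gain = 20 log₁₀(4.2881e-05) ≈ -87.35 dB

-87.4 dB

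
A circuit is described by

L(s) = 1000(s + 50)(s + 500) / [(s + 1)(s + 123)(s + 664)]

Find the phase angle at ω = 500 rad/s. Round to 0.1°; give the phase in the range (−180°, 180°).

At s = jω = j500:
zero (s+50): 50 + j500 → |·| = √(50²+500²) = √252500 ≈ 502.49, ∠ = arctan(500/50) ≈ 84.29°
zero (s+500): 500 + j500 → |·| = √(500²+500²) = √500000 ≈ 707.11, ∠ = arctan(500/500) ≈ 45.00°
pole (s+1): 1 + j500 → |·| = √(1²+500²) = √250001 ≈ 500, ∠ = arctan(500/1) ≈ 89.89°
pole (s+123): 123 + j500 → |·| = √(123²+500²) = √265129 ≈ 514.91, ∠ = arctan(500/123) ≈ 76.18°
pole (s+664): 664 + j500 → |·| = √(664²+500²) = √690896 ≈ 831.2, ∠ = arctan(500/664) ≈ 36.98°
∠L = 129.29° − 203.05° = -73.76°

-73.8°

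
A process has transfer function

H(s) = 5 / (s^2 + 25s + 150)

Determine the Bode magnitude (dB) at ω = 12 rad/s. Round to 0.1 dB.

-35.6 dB

Substitute s = j12:
Numerator: 5 = 5 + j0
Denominator: (j12)^2 + 25(j12) + 150 = 6 + j300
|N| = √(5² + 0²) ≈ 5, ∠N ≈ 0.00°
|D| = √(6² + 300²) ≈ 300.06, ∠D ≈ 88.85°
|H| = 5 / 300.06 ≈ 0.016663
Gain = 20 log₁₀(0.016663) ≈ -35.56 dB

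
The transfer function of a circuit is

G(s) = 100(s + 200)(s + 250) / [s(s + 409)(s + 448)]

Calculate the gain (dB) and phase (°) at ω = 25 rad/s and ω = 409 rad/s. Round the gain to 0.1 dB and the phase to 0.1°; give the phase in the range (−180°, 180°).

At s = jω = j25:
zero (s+200): 200 + j25 → |·| = √(200²+25²) = √40625 ≈ 201.56, ∠ = arctan(25/200) ≈ 7.13°
zero (s+250): 250 + j25 → |·| = √(250²+25²) = √63125 ≈ 251.25, ∠ = arctan(25/250) ≈ 5.71°
pole (s+409): 409 + j25 → |·| = √(409²+25²) = √167906 ≈ 409.76, ∠ = arctan(25/409) ≈ 3.50°
pole (s+448): 448 + j25 → |·| = √(448²+25²) = √201329 ≈ 448.7, ∠ = arctan(25/448) ≈ 3.19°
pole at origin: |s| = 25, ∠ = 90.00° (in denominator)
|G| = 100 · 50642 / 4.5965e+06 ≈ 1.1018
Gain = 20 log₁₀(1.1018) ≈ 0.84 dB
∠G = 12.84° − 96.69° = -83.85°

At s = jω = j409:
zero (s+200): 200 + j409 → |·| = √(200²+409²) = √207281 ≈ 455.28, ∠ = arctan(409/200) ≈ 63.94°
zero (s+250): 250 + j409 → |·| = √(250²+409²) = √229781 ≈ 479.35, ∠ = arctan(409/250) ≈ 58.56°
pole (s+409): 409 + j409 → |·| = √(409²+409²) = √334562 ≈ 578.41, ∠ = arctan(409/409) ≈ 45.00°
pole (s+448): 448 + j409 → |·| = √(448²+409²) = √367985 ≈ 606.62, ∠ = arctan(409/448) ≈ 42.39°
pole at origin: |s| = 409, ∠ = 90.00° (in denominator)
|G| = 100 · 2.1824e+05 / 1.4351e+08 ≈ 0.15207
Gain = 20 log₁₀(0.15207) ≈ -16.36 dB
∠G = 122.50° − 177.39° = -54.89°

ω = 25: 0.8 dB, -83.9°; ω = 409: -16.4 dB, -54.9°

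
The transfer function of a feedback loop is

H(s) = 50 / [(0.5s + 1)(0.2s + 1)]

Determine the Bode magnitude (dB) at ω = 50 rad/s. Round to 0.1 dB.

At ω = 50 rad/s:
pole (1 + j50·0.5) = 1 + j25 → |·| ≈ 25.02, ∠ ≈ 87.71°
pole (1 + j50·0.2) = 1 + j10 → |·| ≈ 10.05, ∠ ≈ 84.29°
|H| = 50 · 1 / (25.02 · 10.05) ≈ 0.19885
Gain = 20 log₁₀(0.19885) ≈ -14.03 dB

-14.0 dB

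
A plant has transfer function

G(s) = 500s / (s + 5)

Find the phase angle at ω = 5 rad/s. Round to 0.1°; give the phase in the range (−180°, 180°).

45.0°

At s = jω = j5:
zero at origin: s = j5 → |·| = 5, ∠ = 90.00°
pole (s+5): 5 + j5 → |·| = √(5²+5²) = √50 ≈ 7.0711, ∠ = arctan(5/5) ≈ 45.00°
∠G = 90.00° − 45.00° = 45.00°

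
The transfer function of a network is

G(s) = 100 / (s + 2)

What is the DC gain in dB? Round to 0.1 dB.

34.0 dB

G(0) = 100 / 2 = 50
20 log₁₀(50) ≈ 33.98 dB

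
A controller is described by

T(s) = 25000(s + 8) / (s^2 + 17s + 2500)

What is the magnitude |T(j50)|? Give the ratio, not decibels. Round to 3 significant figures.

At s = jω = j50:
zero (s+8): 8 + j50 → |·| = √(8²+50²) = √2564 ≈ 50.636, ∠ = arctan(50/8) ≈ 80.91°
quadratic: (j50)² + 17·j50 + 2500 = 0 + j850 → |·| ≈ 850, ∠ ≈ 90.00°
|T| = 25000 · 50.636 / 850 ≈ 1489.3

1.49e+03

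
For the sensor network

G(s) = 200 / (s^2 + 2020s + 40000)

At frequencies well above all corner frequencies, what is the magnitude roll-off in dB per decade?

-40 dB/decade

Each pole contributes −20 dB/decade at high frequency; each zero contributes +20 dB/decade.
Net: 0 zero(s) − 2 pole(s) → -40 dB/decade.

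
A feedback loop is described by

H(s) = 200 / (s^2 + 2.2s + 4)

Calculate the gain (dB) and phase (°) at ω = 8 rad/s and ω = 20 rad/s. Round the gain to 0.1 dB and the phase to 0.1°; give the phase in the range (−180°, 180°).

ω = 8: 10.1 dB, -163.7°; ω = 20: -6.0 dB, -173.7°

At s = jω = j8:
quadratic: (j8)² + 2.2·j8 + 4 = -60 + j17.6 → |·| ≈ 62.528, ∠ ≈ 163.65°
|H| = 200 / 62.528 ≈ 3.1986
Gain = 20 log₁₀(3.1986) ≈ 10.10 dB
∠H = 0.00° − 163.65° = -163.65°

At s = jω = j20:
quadratic: (j20)² + 2.2·j20 + 4 = -396 + j44 → |·| ≈ 398.44, ∠ ≈ 173.66°
|H| = 200 / 398.44 ≈ 0.50196
Gain = 20 log₁₀(0.50196) ≈ -5.99 dB
∠H = 0.00° − 173.66° = -173.66°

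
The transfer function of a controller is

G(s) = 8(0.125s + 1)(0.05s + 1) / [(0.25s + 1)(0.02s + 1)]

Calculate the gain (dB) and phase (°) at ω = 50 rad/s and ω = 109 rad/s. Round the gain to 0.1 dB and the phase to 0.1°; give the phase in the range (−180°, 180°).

ω = 50: 17.7 dB, 18.7°; ω = 109: 19.3 dB, 12.1°

At ω = 50 rad/s:
zero (1 + j50·0.125) = 1 + j6.25 → |·| ≈ 6.3295, ∠ ≈ 80.91°
zero (1 + j50·0.05) = 1 + j2.5 → |·| ≈ 2.6926, ∠ ≈ 68.20°
pole (1 + j50·0.25) = 1 + j12.5 → |·| ≈ 12.54, ∠ ≈ 85.43°
pole (1 + j50·0.02) = 1 + j1 → |·| ≈ 1.4142, ∠ ≈ 45.00°
|G| = 8 · 6.3295 · 2.6926 / (12.54 · 1.4142) ≈ 7.6882
Gain = 20 log₁₀(7.6882) ≈ 17.72 dB
∠G = (80.91° + 68.20°) − (85.43° + 45.00°) = 18.68°

At ω = 109 rad/s:
zero (1 + j109·0.125) = 1 + j13.625 → |·| ≈ 13.662, ∠ ≈ 85.80°
zero (1 + j109·0.05) = 1 + j5.45 → |·| ≈ 5.541, ∠ ≈ 79.60°
pole (1 + j109·0.25) = 1 + j27.25 → |·| ≈ 27.268, ∠ ≈ 87.90°
pole (1 + j109·0.02) = 1 + j2.18 → |·| ≈ 2.3984, ∠ ≈ 65.36°
|G| = 8 · 13.662 · 5.541 / (27.268 · 2.3984) ≈ 9.2601
Gain = 20 log₁₀(9.2601) ≈ 19.33 dB
∠G = (85.80° + 79.60°) − (87.90° + 65.36°) = 12.14°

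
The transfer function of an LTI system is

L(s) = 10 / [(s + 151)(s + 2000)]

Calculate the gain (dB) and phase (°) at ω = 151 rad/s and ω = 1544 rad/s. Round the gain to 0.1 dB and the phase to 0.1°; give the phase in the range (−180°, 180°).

ω = 151: -92.6 dB, -49.3°; ω = 1544: -111.9 dB, -122.1°

At s = jω = j151:
pole (s+151): 151 + j151 → |·| = √(151²+151²) = √45602 ≈ 213.55, ∠ = arctan(151/151) ≈ 45.00°
pole (s+2000): 2000 + j151 → |·| = √(2000²+151²) = √4022801 ≈ 2005.7, ∠ = arctan(151/2000) ≈ 4.32°
|L| = 10 / 4.2832e+05 ≈ 2.3347e-05
Gain = 20 log₁₀(2.3347e-05) ≈ -92.64 dB
∠L = 0.00° − 49.32° = -49.32°

At s = jω = j1544:
pole (s+151): 151 + j1544 → |·| = √(151²+1544²) = √2406737 ≈ 1551.4, ∠ = arctan(1544/151) ≈ 84.41°
pole (s+2000): 2000 + j1544 → |·| = √(2000²+1544²) = √6383936 ≈ 2526.6, ∠ = arctan(1544/2000) ≈ 37.67°
|L| = 10 / 3.9198e+06 ≈ 2.5512e-06
Gain = 20 log₁₀(2.5512e-06) ≈ -111.87 dB
∠L = 0.00° − 122.08° = -122.08°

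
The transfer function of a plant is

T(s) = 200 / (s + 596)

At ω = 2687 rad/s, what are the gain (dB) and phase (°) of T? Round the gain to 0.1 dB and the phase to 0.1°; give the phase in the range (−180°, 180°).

Substitute s = j2687:
Numerator: 200 = 200 + j0
Denominator: (j2687) + 596 = 596 + j2687
|N| = √(200² + 0²) ≈ 200, ∠N ≈ 0.00°
|D| = √(596² + 2687²) ≈ 2752.3, ∠D ≈ 77.49°
|T| = 200 / 2752.3 ≈ 0.072666
Gain = 20 log₁₀(0.072666) ≈ -22.77 dB
∠T = 0.00° − 77.49° = -77.49°

-22.8 dB, -77.5°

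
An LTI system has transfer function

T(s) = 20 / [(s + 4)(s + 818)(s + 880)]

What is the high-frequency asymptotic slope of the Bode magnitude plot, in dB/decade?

-60 dB/decade

Each pole contributes −20 dB/decade at high frequency; each zero contributes +20 dB/decade.
Net: 0 zero(s) − 3 pole(s) → -60 dB/decade.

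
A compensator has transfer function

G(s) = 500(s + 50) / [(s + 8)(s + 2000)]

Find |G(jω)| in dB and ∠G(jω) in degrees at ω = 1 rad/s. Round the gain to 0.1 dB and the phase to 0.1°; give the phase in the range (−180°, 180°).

At s = jω = j1:
zero (s+50): 50 + j1 → |·| = √(50²+1²) = √2501 ≈ 50.01, ∠ = arctan(1/50) ≈ 1.15°
pole (s+8): 8 + j1 → |·| = √(8²+1²) = √65 ≈ 8.0623, ∠ = arctan(1/8) ≈ 7.13°
pole (s+2000): 2000 + j1 → |·| = √(2000²+1²) = √4000001 ≈ 2000, ∠ = arctan(1/2000) ≈ 0.03°
|G| = 500 · 50.01 / 16125 ≈ 1.5507
Gain = 20 log₁₀(1.5507) ≈ 3.81 dB
∠G = 1.15° − 7.16° = -6.01°

3.8 dB, -6.0°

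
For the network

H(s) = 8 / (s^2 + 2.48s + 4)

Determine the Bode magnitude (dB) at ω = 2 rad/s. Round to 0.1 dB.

4.2 dB

At s = jω = j2:
quadratic: (j2)² + 2.48·j2 + 4 = 0 + j4.96 → |·| ≈ 4.96, ∠ ≈ 90.00°
|H| = 8 / 4.96 ≈ 1.6129
Gain = 20 log₁₀(1.6129) ≈ 4.15 dB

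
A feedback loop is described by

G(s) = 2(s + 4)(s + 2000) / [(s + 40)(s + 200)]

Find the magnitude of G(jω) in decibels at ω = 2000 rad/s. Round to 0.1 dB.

At s = jω = j2000:
zero (s+4): 4 + j2000 → |·| = √(4²+2000²) = √4000016 ≈ 2000, ∠ = arctan(2000/4) ≈ 89.89°
zero (s+2000): 2000 + j2000 → |·| = √(2000²+2000²) = √8000000 ≈ 2828.4, ∠ = arctan(2000/2000) ≈ 45.00°
pole (s+40): 40 + j2000 → |·| = √(40²+2000²) = √4001600 ≈ 2000.4, ∠ = arctan(2000/40) ≈ 88.85°
pole (s+200): 200 + j2000 → |·| = √(200²+2000²) = √4040000 ≈ 2010, ∠ = arctan(2000/200) ≈ 84.29°
|G| = 2 · 5.6568e+06 / 4.0208e+06 ≈ 2.8138
Gain = 20 log₁₀(2.8138) ≈ 8.99 dB

9.0 dB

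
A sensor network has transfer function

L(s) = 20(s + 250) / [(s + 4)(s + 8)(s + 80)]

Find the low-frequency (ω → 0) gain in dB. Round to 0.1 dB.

L(0) = 20·250 / (4·8·80) ≈ 1.9531
20 log₁₀(1.9531) ≈ 5.81 dB

5.8 dB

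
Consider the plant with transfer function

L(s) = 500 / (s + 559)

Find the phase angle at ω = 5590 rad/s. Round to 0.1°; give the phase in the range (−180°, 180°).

At s = jω = j5590:
pole (s+559): 559 + j5590 → |·| = √(559²+5590²) = √31560581 ≈ 5617.9, ∠ = arctan(5590/559) ≈ 84.29°
∠L = 0.00° − 84.29° = -84.29°

-84.3°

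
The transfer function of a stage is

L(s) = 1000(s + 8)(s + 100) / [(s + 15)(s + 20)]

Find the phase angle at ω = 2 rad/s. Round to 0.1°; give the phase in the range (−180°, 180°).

1.9°

At s = jω = j2:
zero (s+8): 8 + j2 → |·| = √(8²+2²) = √68 ≈ 8.2462, ∠ = arctan(2/8) ≈ 14.04°
zero (s+100): 100 + j2 → |·| = √(100²+2²) = √10004 ≈ 100.02, ∠ = arctan(2/100) ≈ 1.15°
pole (s+15): 15 + j2 → |·| = √(15²+2²) = √229 ≈ 15.133, ∠ = arctan(2/15) ≈ 7.59°
pole (s+20): 20 + j2 → |·| = √(20²+2²) = √404 ≈ 20.1, ∠ = arctan(2/20) ≈ 5.71°
∠L = 15.19° − 13.30° = 1.89°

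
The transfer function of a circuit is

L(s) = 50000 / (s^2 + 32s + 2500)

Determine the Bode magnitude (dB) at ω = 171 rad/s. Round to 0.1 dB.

At s = jω = j171:
quadratic: (j171)² + 32·j171 + 2500 = -26741 + j5472 → |·| ≈ 27295, ∠ ≈ 168.44°
|L| = 50000 / 27295 ≈ 1.8318
Gain = 20 log₁₀(1.8318) ≈ 5.26 dB

5.3 dB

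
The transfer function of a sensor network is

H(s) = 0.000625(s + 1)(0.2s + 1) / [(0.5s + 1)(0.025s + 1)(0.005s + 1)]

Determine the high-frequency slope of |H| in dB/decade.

Each pole contributes −20 dB/decade at high frequency; each zero contributes +20 dB/decade.
Net: 2 zero(s) − 3 pole(s) → -20 dB/decade.

-20 dB/decade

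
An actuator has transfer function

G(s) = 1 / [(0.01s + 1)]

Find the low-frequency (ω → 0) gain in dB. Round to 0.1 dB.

0.0 dB

G(0) = 1 · 1 / 1 = 1
20 log₁₀(1) ≈ 0.00 dB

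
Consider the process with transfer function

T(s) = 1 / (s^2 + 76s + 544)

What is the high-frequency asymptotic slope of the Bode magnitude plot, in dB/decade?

Each pole contributes −20 dB/decade at high frequency; each zero contributes +20 dB/decade.
Net: 0 zero(s) − 2 pole(s) → -40 dB/decade.

-40 dB/decade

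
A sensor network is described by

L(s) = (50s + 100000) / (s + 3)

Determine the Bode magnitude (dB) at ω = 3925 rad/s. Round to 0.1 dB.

35.0 dB

Substitute s = j3925:
Numerator: 50(j3925) + 100000 = 100000 + j196250
Denominator: (j3925) + 3 = 3 + j3925
|N| = √(100000² + 196250²) ≈ 2.2026e+05, ∠N ≈ 63.00°
|D| = √(3² + 3925²) ≈ 3925, ∠D ≈ 89.96°
|L| = 2.2026e+05 / 3925 ≈ 56.117
Gain = 20 log₁₀(56.117) ≈ 34.98 dB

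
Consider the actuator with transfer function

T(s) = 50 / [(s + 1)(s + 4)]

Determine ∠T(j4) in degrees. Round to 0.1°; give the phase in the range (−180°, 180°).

At s = jω = j4:
pole (s+1): 1 + j4 → |·| = √(1²+4²) = √17 ≈ 4.1231, ∠ = arctan(4/1) ≈ 75.96°
pole (s+4): 4 + j4 → |·| = √(4²+4²) = √32 ≈ 5.6569, ∠ = arctan(4/4) ≈ 45.00°
∠T = 0.00° − 120.96° = -120.96°

-121.0°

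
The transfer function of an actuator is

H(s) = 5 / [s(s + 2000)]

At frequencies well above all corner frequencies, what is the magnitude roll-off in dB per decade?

Each pole contributes −20 dB/decade at high frequency; each zero contributes +20 dB/decade.
Net: 0 zero(s) − 2 pole(s) → -40 dB/decade.

-40 dB/decade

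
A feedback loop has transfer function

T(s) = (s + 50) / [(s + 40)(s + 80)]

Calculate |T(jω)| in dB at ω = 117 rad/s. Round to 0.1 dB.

-42.8 dB

At s = jω = j117:
zero (s+50): 50 + j117 → |·| = √(50²+117²) = √16189 ≈ 127.24, ∠ = arctan(117/50) ≈ 66.86°
pole (s+40): 40 + j117 → |·| = √(40²+117²) = √15289 ≈ 123.65, ∠ = arctan(117/40) ≈ 71.13°
pole (s+80): 80 + j117 → |·| = √(80²+117²) = √20089 ≈ 141.74, ∠ = arctan(117/80) ≈ 55.64°
|T| = 1 · 127.24 / 17526 ≈ 0.0072601
Gain = 20 log₁₀(0.0072601) ≈ -42.78 dB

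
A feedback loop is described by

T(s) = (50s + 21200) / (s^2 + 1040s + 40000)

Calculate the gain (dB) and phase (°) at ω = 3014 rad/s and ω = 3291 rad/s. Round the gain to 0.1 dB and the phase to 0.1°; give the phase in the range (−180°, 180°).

Substitute s = j3014:
Numerator: 50(j3014) + 21200 = 21200 + j150700
Denominator: (j3014)^2 + 1040(j3014) + 40000 = -9044196 + j3134560
|N| = √(21200² + 150700²) ≈ 1.5218e+05, ∠N ≈ 81.99°
|D| = √(9044196² + 3134560²) ≈ 9.572e+06, ∠D ≈ 160.88°
|T| = 1.5218e+05 / 9.572e+06 ≈ 0.015898
Gain = 20 log₁₀(0.015898) ≈ -35.97 dB
∠T = 81.99° − 160.88° = -78.89°

Substitute s = j3291:
Numerator: 50(j3291) + 21200 = 21200 + j164550
Denominator: (j3291)^2 + 1040(j3291) + 40000 = -10790681 + j3422640
|N| = √(21200² + 164550²) ≈ 1.6591e+05, ∠N ≈ 82.66°
|D| = √(10790681² + 3422640²) ≈ 1.132e+07, ∠D ≈ 162.40°
|T| = 1.6591e+05 / 1.132e+07 ≈ 0.014656
Gain = 20 log₁₀(0.014656) ≈ -36.68 dB
∠T = 82.66° − 162.40° = -79.74°

ω = 3014: -36.0 dB, -78.9°; ω = 3291: -36.7 dB, -79.7°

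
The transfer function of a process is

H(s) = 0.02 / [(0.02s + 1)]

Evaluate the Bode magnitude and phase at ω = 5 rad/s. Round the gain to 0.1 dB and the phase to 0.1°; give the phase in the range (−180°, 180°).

-34.0 dB, -5.7°

At ω = 5 rad/s:
pole (1 + j5·0.02) = 1 + j0.1 → |·| ≈ 1.005, ∠ ≈ 5.71°
|H| = 0.02 · 1 / (1.005) ≈ 0.0199
Gain = 20 log₁₀(0.0199) ≈ -34.02 dB
∠H = (0°) − (5.71°) = -5.71°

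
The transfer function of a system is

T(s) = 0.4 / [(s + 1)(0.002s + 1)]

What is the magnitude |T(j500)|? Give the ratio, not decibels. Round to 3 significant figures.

0.000566

At ω = 500 rad/s:
pole (1 + j500·1) = 1 + j500 → |·| ≈ 500, ∠ ≈ 89.89°
pole (1 + j500·0.002) = 1 + j1 → |·| ≈ 1.4142, ∠ ≈ 45.00°
|T| = 0.4 · 1 / (500 · 1.4142) ≈ 0.00056569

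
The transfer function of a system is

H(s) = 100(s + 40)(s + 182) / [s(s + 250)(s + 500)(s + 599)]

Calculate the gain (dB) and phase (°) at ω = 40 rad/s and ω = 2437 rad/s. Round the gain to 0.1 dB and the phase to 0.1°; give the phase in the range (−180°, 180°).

At s = jω = j40:
zero (s+40): 40 + j40 → |·| = √(40²+40²) = √3200 ≈ 56.569, ∠ = arctan(40/40) ≈ 45.00°
zero (s+182): 182 + j40 → |·| = √(182²+40²) = √34724 ≈ 186.34, ∠ = arctan(40/182) ≈ 12.40°
pole (s+250): 250 + j40 → |·| = √(250²+40²) = √64100 ≈ 253.18, ∠ = arctan(40/250) ≈ 9.09°
pole (s+500): 500 + j40 → |·| = √(500²+40²) = √251600 ≈ 501.6, ∠ = arctan(40/500) ≈ 4.57°
pole (s+599): 599 + j40 → |·| = √(599²+40²) = √360401 ≈ 600.33, ∠ = arctan(40/599) ≈ 3.82°
pole at origin: |s| = 40, ∠ = 90.00° (in denominator)
|H| = 100 · 10541 / 3.0496e+09 ≈ 0.00034565
Gain = 20 log₁₀(0.00034565) ≈ -69.23 dB
∠H = 57.40° − 107.48° = -50.08°

At s = jω = j2437:
zero (s+40): 40 + j2437 → |·| = √(40²+2437²) = √5940569 ≈ 2437.3, ∠ = arctan(2437/40) ≈ 89.06°
zero (s+182): 182 + j2437 → |·| = √(182²+2437²) = √5972093 ≈ 2443.8, ∠ = arctan(2437/182) ≈ 85.73°
pole (s+250): 250 + j2437 → |·| = √(250²+2437²) = √6001469 ≈ 2449.8, ∠ = arctan(2437/250) ≈ 84.14°
pole (s+500): 500 + j2437 → |·| = √(500²+2437²) = √6188969 ≈ 2487.8, ∠ = arctan(2437/500) ≈ 78.41°
pole (s+599): 599 + j2437 → |·| = √(599²+2437²) = √6297770 ≈ 2509.5, ∠ = arctan(2437/599) ≈ 76.19°
pole at origin: |s| = 2437, ∠ = 90.00° (in denominator)
|H| = 100 · 5.9563e+06 / 3.7273e+13 ≈ 1.598e-05
Gain = 20 log₁₀(1.598e-05) ≈ -95.93 dB
∠H = 174.79° − 328.74° = -153.95°

ω = 40: -69.2 dB, -50.1°; ω = 2437: -95.9 dB, -154.0°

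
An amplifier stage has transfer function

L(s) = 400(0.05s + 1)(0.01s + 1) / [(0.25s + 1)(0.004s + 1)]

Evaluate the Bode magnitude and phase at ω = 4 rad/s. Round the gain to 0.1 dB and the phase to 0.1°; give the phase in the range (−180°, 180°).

At ω = 4 rad/s:
zero (1 + j4·0.05) = 1 + j0.2 → |·| ≈ 1.0198, ∠ ≈ 11.31°
zero (1 + j4·0.01) = 1 + j0.04 → |·| ≈ 1.0008, ∠ ≈ 2.29°
pole (1 + j4·0.25) = 1 + j1 → |·| ≈ 1.4142, ∠ ≈ 45.00°
pole (1 + j4·0.004) = 1 + j0.016 → |·| ≈ 1.0001, ∠ ≈ 0.92°
|L| = 400 · 1.0198 · 1.0008 / (1.4142 · 1.0001) ≈ 288.65
Gain = 20 log₁₀(288.65) ≈ 49.21 dB
∠L = (11.31° + 2.29°) − (45.00° + 0.92°) = -32.32°

49.2 dB, -32.3°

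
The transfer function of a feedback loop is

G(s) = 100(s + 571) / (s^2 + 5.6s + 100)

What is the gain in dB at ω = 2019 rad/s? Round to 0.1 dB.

-25.8 dB

At s = jω = j2019:
zero (s+571): 571 + j2019 → |·| = √(571²+2019²) = √4402402 ≈ 2098.2, ∠ = arctan(2019/571) ≈ 74.21°
quadratic: (j2019)² + 5.6·j2019 + 100 = -4076261 + j11306.4 → |·| ≈ 4.0763e+06, ∠ ≈ 179.84°
|G| = 100 · 2098.2 / 4.0763e+06 ≈ 0.051473
Gain = 20 log₁₀(0.051473) ≈ -25.77 dB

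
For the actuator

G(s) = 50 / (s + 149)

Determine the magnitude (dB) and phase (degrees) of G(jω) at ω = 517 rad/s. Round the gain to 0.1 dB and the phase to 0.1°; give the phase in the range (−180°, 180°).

At s = jω = j517:
pole (s+149): 149 + j517 → |·| = √(149²+517²) = √289490 ≈ 538.04, ∠ = arctan(517/149) ≈ 73.92°
|G| = 50 / 538.04 ≈ 0.09293
Gain = 20 log₁₀(0.09293) ≈ -20.64 dB
∠G = 0.00° − 73.92° = -73.92°

-20.6 dB, -73.9°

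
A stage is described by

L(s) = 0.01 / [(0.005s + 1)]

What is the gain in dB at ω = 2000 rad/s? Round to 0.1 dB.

At ω = 2000 rad/s:
pole (1 + j2000·0.005) = 1 + j10 → |·| ≈ 10.05, ∠ ≈ 84.29°
|L| = 0.01 · 1 / (10.05) ≈ 0.00099502
Gain = 20 log₁₀(0.00099502) ≈ -60.04 dB

-60.0 dB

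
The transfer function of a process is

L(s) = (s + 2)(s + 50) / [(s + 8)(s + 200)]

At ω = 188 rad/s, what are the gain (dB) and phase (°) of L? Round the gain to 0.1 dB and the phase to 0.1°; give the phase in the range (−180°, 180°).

-3.0 dB, 33.7°

At s = jω = j188:
zero (s+2): 2 + j188 → |·| = √(2²+188²) = √35348 ≈ 188.01, ∠ = arctan(188/2) ≈ 89.39°
zero (s+50): 50 + j188 → |·| = √(50²+188²) = √37844 ≈ 194.54, ∠ = arctan(188/50) ≈ 75.11°
pole (s+8): 8 + j188 → |·| = √(8²+188²) = √35408 ≈ 188.17, ∠ = arctan(188/8) ≈ 87.56°
pole (s+200): 200 + j188 → |·| = √(200²+188²) = √75344 ≈ 274.49, ∠ = arctan(188/200) ≈ 43.23°
|L| = 1 · 36575 / 51651 ≈ 0.70812
Gain = 20 log₁₀(0.70812) ≈ -3.00 dB
∠L = 164.50° − 130.79° = 33.71°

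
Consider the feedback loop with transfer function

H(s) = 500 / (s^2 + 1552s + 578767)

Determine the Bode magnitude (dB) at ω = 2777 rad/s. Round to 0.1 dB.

Substitute s = j2777:
Numerator: 500 = 500 + j0
Denominator: (j2777)^2 + 1552(j2777) + 578767 = -7132962 + j4309904
|N| = √(500² + 0²) ≈ 500, ∠N ≈ 0.00°
|D| = √(7132962² + 4309904²) ≈ 8.3339e+06, ∠D ≈ 148.86°
|H| = 500 / 8.3339e+06 ≈ 5.9996e-05
Gain = 20 log₁₀(5.9996e-05) ≈ -84.44 dB

-84.4 dB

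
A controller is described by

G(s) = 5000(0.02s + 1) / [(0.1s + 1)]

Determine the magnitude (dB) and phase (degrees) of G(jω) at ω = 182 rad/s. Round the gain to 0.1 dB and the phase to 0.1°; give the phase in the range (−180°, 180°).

60.3 dB, -12.2°

At ω = 182 rad/s:
zero (1 + j182·0.02) = 1 + j3.64 → |·| ≈ 3.7749, ∠ ≈ 74.64°
pole (1 + j182·0.1) = 1 + j18.2 → |·| ≈ 18.227, ∠ ≈ 86.86°
|G| = 5000 · 3.7749 / (18.227) ≈ 1035.5
Gain = 20 log₁₀(1035.5) ≈ 60.30 dB
∠G = (74.64°) − (86.86°) = -12.22°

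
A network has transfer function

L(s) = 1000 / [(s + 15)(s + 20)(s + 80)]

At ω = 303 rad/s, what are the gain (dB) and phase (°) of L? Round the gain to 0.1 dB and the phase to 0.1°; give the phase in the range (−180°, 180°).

At s = jω = j303:
pole (s+15): 15 + j303 → |·| = √(15²+303²) = √92034 ≈ 303.37, ∠ = arctan(303/15) ≈ 87.17°
pole (s+20): 20 + j303 → |·| = √(20²+303²) = √92209 ≈ 303.66, ∠ = arctan(303/20) ≈ 86.22°
pole (s+80): 80 + j303 → |·| = √(80²+303²) = √98209 ≈ 313.38, ∠ = arctan(303/80) ≈ 75.21°
|L| = 1000 / 2.8869e+07 ≈ 3.4639e-05
Gain = 20 log₁₀(3.4639e-05) ≈ -89.21 dB
∠L = 0.00° − 248.60° = -248.60° ≡ 111.40° (principal value)

-89.2 dB, 111.4°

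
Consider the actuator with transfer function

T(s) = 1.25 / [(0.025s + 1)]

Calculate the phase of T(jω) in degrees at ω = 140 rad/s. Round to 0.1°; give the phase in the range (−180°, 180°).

-74.1°

At ω = 140 rad/s:
pole (1 + j140·0.025) = 1 + j3.5 → |·| ≈ 3.6401, ∠ ≈ 74.05°
∠T = (0°) − (74.05°) = -74.05°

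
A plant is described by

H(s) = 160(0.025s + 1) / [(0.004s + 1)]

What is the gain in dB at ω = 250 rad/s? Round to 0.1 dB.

At ω = 250 rad/s:
zero (1 + j250·0.025) = 1 + j6.25 → |·| ≈ 6.3295, ∠ ≈ 80.91°
pole (1 + j250·0.004) = 1 + j1 → |·| ≈ 1.4142, ∠ ≈ 45.00°
|H| = 160 · 6.3295 / (1.4142) ≈ 716.11
Gain = 20 log₁₀(716.11) ≈ 57.10 dB

57.1 dB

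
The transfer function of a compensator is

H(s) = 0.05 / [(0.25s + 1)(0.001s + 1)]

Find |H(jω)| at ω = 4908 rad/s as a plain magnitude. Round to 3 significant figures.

8.14e-06

At ω = 4908 rad/s:
pole (1 + j4908·0.25) = 1 + j1227 → |·| ≈ 1227, ∠ ≈ 89.95°
pole (1 + j4908·0.001) = 1 + j4.908 → |·| ≈ 5.0088, ∠ ≈ 78.48°
|H| = 0.05 · 1 / (1227 · 5.0088) ≈ 8.1356e-06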